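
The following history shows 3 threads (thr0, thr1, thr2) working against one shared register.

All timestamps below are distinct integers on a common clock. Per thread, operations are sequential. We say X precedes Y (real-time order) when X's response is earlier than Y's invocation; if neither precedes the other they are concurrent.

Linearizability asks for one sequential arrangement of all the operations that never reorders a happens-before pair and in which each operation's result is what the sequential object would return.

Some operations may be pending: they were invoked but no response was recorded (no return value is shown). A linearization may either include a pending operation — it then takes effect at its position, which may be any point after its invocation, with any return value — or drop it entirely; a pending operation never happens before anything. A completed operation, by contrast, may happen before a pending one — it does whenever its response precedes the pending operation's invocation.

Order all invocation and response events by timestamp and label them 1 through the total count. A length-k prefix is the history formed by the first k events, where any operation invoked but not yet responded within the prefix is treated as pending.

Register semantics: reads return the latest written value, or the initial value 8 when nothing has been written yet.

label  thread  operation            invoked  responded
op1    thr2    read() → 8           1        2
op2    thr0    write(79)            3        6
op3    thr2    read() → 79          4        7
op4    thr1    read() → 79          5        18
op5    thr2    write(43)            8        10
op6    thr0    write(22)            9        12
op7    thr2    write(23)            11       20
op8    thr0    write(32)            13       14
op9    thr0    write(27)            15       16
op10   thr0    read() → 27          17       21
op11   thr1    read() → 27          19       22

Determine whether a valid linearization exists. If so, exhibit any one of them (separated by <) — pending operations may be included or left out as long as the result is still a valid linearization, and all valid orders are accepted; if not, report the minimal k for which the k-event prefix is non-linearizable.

linearizable — witness: op1 < op2 < op3 < op4 < op5 < op6 < op7 < op8 < op9 < op10 < op11

1. op1 read() → 8, leaving value 8
2. op2 write(79), leaving value 79
3. op3 read() → 79, leaving value 79
4. op4 read() → 79, leaving value 79
5. op5 write(43), leaving value 43
6. op6 write(22), leaving value 22
7. op7 write(23), leaving value 23
8. op8 write(32), leaving value 32
9. op9 write(27), leaving value 27
10. op10 read() → 27, leaving value 27
11. op11 read() → 27, leaving value 27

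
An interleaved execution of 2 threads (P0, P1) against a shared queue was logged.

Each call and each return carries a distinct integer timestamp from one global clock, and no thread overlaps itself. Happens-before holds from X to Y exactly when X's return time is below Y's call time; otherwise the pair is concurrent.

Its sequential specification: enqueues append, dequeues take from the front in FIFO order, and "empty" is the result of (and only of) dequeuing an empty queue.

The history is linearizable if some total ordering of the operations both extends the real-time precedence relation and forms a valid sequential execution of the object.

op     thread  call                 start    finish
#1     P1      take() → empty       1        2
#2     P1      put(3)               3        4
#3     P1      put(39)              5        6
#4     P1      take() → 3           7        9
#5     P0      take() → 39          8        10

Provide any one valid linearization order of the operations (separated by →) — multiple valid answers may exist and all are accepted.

1. #1 take() → empty, leaving queue <>
2. #2 put(3), leaving queue <3>
3. #3 put(39), leaving queue <3,39>
4. #4 take() → 3, leaving queue <39>
5. #5 take() → 39, leaving queue <>

#1 → #2 → #3 → #4 → #5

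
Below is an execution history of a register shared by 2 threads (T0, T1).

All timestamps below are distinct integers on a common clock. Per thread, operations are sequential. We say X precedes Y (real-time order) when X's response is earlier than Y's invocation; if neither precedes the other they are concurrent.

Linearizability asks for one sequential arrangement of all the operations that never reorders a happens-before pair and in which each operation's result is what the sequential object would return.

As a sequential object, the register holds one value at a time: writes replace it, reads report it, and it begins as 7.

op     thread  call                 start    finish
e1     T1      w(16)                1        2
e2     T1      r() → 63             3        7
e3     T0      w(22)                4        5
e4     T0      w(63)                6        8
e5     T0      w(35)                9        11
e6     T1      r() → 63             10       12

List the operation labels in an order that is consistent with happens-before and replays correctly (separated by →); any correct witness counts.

e1 → e3 → e4 → e2 → e6 → e5

step 1: e1 w(16) — value 16
step 2: e3 w(22) — value 22
step 3: e4 w(63) — value 63
step 4: e2 r() → 63 — value 63
step 5: e6 r() → 63 — value 63
step 6: e5 w(35) — value 35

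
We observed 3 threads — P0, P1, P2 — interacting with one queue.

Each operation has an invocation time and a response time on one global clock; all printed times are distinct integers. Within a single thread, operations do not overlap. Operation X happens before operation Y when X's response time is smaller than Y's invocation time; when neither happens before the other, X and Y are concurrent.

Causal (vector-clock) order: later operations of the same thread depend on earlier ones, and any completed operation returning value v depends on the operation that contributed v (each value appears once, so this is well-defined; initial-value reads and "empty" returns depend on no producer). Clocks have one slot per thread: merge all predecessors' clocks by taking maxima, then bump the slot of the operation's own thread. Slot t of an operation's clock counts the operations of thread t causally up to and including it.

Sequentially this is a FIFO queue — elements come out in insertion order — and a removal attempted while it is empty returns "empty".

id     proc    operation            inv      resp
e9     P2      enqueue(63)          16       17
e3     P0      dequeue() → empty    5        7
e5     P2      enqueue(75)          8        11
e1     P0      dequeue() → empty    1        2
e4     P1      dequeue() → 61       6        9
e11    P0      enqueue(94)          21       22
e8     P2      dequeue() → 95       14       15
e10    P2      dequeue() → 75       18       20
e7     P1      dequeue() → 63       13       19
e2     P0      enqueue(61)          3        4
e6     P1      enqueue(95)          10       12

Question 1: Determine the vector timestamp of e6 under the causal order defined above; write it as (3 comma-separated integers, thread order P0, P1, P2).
invoked at 8, e5 has no predecessors; its own P2 bump gives (0, 0, 1)
invoked at 1, e1 has no predecessors; its own P0 bump gives (1, 0, 0)
merge at e2 (invoked 3): VC(e1)=(1, 0, 0), own-thread bump on P0 → (2, 0, 0)
merge at e4 (invoked 6): VC(e2)=(2, 0, 0), own-thread bump on P1 → (2, 1, 0)
merge at e3 (invoked 5): VC(e2)=(2, 0, 0), own-thread bump on P0 → (3, 0, 0)
merge at e6 (invoked 10): VC(e4)=(2, 1, 0), own-thread bump on P1 → (2, 2, 0)
merge at e11 (invoked 21): VC(e3)=(3, 0, 0), own-thread bump on P0 → (4, 0, 0)
merge at e8 (invoked 14): VC(e5)=(0, 0, 1), VC(e6)=(2, 2, 0), own-thread bump on P2 → (2, 2, 2)
merge at e9 (invoked 16): VC(e8)=(2, 2, 2), own-thread bump on P2 → (2, 2, 3)
merge at e10 (invoked 18): VC(e5)=(0, 0, 1), VC(e9)=(2, 2, 3), own-thread bump on P2 → (2, 2, 4)
merge at e7 (invoked 13): VC(e6)=(2, 2, 0), VC(e9)=(2, 2, 3), own-thread bump on P1 → (2, 3, 3)
target: VC(e6) = (2, 2, 0)

(2, 2, 0)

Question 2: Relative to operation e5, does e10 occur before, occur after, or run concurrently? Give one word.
e10 spans [18,20], e5 spans [8,11]
resp(e5)=11 < inv(e10)=18

after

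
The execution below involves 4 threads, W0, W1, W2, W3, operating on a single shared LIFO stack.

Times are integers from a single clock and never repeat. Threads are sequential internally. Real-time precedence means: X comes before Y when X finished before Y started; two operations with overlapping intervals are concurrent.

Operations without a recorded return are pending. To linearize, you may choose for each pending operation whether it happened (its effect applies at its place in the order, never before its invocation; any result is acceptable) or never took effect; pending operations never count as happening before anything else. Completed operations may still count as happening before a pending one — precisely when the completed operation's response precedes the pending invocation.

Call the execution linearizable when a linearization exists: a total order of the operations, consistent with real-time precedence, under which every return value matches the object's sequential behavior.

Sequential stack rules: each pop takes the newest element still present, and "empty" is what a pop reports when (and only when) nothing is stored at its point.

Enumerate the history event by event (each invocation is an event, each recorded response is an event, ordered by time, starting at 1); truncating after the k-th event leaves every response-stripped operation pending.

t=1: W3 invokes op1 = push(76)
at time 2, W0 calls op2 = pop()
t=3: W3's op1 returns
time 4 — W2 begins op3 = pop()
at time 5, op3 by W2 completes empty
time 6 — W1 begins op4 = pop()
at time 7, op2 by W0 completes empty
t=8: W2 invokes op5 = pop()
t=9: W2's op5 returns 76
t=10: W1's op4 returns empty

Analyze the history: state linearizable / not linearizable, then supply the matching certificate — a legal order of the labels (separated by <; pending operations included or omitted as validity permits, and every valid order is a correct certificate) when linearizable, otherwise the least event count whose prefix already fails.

not linearizable — minimal violating prefix: 7 events

through event 6 a valid linearization exists; event 7 (op2 responding at time 7) ends that
3 completed operations, 3 real-time-consistent orders — every LIFO stack replay fails
no escape via the 1 pending operation (op4): every completion choice fails
e.g. op1, op2, op3 (pending dropped): illegal at step 2, since op2 pop() → empty cannot apply there
e.g. op1, op3, op2 (pending dropped): illegal at step 2, since op3 pop() → empty cannot apply there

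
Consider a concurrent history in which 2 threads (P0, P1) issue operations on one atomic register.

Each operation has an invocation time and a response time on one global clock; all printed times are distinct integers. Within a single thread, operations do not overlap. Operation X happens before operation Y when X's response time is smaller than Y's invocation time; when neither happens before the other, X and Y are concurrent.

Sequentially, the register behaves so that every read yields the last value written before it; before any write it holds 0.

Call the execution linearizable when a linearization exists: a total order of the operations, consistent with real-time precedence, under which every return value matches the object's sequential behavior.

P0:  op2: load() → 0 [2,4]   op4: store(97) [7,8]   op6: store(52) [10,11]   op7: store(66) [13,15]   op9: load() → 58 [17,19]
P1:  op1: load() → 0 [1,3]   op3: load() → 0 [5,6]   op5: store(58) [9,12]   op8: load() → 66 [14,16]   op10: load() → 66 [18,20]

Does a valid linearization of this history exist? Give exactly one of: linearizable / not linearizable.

events 1..18 are fine; event 19 — the response of op9 at time 19 — makes the prefix non-linearizable
every one of the 8 real-time-consistent orders over 9 completed atomic register ops fails the sequential spec
completion choices over the 1 pending operation (op10) were checked; none helps
one such order, op1, op2, op3, op4, op5, op6, op7, op8, op9 (pending dropped), breaks at step 9 where op9 load() → 58 is illegal
one such order, op1, op2, op3, op4, op5, op6, op8, op7, op9 (pending dropped), breaks at step 7 where op8 load() → 66 is illegal

not linearizable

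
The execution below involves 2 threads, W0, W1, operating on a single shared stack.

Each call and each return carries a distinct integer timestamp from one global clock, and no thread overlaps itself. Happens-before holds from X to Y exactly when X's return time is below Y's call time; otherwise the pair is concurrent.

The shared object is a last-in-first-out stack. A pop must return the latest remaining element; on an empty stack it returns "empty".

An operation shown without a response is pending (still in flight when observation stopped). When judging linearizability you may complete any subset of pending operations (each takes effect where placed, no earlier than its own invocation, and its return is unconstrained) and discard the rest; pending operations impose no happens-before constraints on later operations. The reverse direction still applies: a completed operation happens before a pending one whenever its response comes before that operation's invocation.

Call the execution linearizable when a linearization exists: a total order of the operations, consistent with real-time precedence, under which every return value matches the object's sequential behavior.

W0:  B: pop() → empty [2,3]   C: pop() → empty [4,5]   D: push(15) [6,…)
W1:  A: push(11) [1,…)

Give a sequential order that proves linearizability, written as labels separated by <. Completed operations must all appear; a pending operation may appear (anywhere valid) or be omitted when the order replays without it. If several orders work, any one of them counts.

1. B pop() → empty, leaving stack <>
2. C pop() → empty, leaving stack <>

B < C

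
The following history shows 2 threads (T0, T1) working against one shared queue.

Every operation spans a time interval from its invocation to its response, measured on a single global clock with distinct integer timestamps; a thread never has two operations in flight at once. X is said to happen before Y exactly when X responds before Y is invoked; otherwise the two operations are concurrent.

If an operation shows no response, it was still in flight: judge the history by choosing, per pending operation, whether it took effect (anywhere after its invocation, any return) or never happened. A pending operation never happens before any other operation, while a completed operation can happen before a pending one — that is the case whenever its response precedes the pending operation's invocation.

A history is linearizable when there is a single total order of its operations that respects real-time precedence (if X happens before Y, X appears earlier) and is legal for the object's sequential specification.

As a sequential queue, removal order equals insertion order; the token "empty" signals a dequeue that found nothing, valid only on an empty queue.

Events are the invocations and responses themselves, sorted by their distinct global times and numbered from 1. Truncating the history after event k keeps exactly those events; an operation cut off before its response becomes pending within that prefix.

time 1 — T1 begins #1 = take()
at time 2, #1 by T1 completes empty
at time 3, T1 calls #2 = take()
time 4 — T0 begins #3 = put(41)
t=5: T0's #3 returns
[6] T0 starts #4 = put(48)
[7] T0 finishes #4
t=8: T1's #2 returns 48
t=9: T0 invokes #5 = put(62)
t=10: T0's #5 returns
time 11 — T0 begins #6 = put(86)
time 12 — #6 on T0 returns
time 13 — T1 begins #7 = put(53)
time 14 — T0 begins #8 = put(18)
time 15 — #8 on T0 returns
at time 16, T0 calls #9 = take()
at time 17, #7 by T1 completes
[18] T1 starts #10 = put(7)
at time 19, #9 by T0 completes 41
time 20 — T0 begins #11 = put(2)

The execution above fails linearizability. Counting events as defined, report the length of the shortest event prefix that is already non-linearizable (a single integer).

8

events 1..7 are still linearizable — one witness is #1, #2, #3, #4:
after step 1 (#1 take() → empty): queue <>
after step 2 (#2 take() (pending, included)): queue <>
after step 3 (#3 put(41)): queue <41>
after step 4 (#4 put(48)): queue <41,48>
adding event 8 (#2 responds at 8) leaves no legal real-time order
sample order #1, #2, #3, #4 stalls at step 2 — #2 take() → 48 has no legal effect
sample order #1, #3, #2, #4 stalls at step 3 — #2 take() → 48 has no legal effect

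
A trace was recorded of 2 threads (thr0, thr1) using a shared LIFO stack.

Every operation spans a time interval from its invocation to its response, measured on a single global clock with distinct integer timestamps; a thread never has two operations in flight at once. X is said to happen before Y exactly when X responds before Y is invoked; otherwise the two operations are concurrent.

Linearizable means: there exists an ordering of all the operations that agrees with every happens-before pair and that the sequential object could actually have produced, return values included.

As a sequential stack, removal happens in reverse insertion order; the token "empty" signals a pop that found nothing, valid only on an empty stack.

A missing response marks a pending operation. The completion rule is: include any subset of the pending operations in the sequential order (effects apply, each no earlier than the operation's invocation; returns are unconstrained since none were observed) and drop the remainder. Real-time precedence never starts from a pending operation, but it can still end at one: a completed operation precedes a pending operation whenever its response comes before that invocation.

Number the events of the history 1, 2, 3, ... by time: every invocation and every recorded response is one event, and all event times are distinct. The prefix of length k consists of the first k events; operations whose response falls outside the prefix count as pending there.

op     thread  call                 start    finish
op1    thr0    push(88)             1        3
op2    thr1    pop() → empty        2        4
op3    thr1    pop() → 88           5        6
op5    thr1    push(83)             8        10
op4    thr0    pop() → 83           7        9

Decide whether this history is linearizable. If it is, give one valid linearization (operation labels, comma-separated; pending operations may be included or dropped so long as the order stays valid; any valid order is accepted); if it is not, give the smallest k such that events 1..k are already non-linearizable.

after step 1 (op2 pop() → empty): stack <>
after step 2 (op1 push(88)): stack <88>
after step 3 (op3 pop() → 88): stack <>
after step 4 (op5 push(83)): stack <83>
after step 5 (op4 pop() → 83): stack <>

linearizable — witness: op2, op1, op3, op5, op4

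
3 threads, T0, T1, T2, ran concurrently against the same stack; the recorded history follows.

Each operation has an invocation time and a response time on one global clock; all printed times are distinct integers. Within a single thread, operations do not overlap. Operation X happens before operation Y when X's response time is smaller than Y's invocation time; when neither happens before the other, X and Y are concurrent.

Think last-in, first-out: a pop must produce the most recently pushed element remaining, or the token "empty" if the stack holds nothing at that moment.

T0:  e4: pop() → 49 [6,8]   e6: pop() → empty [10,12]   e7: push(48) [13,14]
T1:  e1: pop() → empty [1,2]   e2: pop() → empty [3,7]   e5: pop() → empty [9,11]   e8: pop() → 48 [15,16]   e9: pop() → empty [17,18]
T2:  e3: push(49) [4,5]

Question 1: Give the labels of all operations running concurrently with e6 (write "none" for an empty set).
e5

e6 spans [10,12]; an op avoiding the whole window 10..12 is ordered, any other is concurrent
e1 [1,2]: before
e2 [3,7]: before
e3 [4,5]: before
e4 [6,8]: before
e5 [9,11]: concurrent
e7 [13,14]: after
e8 [15,16]: after
e9 [17,18]: after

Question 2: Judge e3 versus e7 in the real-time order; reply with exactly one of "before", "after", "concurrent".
before

e3 spans [4,5], e7 spans [13,14]
resp(e3)=5 < inv(e7)=13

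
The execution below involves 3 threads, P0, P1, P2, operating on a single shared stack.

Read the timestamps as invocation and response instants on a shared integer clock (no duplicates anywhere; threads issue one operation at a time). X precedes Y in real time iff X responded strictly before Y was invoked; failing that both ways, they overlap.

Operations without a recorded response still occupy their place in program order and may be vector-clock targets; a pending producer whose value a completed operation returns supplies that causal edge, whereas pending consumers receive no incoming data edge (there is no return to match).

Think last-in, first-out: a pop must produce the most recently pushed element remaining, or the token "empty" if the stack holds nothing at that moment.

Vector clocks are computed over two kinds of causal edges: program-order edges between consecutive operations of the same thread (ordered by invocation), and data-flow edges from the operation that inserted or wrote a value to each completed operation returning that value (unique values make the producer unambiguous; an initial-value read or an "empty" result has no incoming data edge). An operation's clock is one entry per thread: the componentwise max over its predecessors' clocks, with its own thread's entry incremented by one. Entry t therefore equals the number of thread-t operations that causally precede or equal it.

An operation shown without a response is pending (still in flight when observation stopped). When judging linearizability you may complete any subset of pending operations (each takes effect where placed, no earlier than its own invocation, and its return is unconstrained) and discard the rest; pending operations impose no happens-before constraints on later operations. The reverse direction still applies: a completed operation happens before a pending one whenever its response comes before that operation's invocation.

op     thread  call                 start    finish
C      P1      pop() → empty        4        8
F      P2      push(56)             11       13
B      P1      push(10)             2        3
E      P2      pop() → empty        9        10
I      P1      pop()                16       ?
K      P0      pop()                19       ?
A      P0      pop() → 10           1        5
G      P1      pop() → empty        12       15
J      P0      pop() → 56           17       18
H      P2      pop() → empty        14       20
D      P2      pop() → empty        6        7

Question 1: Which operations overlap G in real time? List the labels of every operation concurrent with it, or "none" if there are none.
Answer: F, H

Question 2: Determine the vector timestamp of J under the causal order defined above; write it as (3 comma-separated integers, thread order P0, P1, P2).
Answer: (2, 1, 3)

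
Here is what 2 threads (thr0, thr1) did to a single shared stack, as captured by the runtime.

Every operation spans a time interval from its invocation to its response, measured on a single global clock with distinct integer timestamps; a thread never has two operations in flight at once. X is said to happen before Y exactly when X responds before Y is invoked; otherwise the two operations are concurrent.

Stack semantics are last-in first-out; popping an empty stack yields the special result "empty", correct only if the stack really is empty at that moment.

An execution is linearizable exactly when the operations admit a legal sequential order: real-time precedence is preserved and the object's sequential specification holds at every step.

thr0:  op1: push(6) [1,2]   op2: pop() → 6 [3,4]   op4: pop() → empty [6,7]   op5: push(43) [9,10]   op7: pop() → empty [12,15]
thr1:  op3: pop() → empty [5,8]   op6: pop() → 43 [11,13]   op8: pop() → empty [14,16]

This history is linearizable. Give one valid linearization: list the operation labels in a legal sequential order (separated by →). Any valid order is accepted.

op1 → op2 → op3 → op4 → op5 → op6 → op7 → op8

step 1: op1 push(6) — stack <6>
step 2: op2 pop() → 6 — stack <>
step 3: op3 pop() → empty — stack <>
step 4: op4 pop() → empty — stack <>
step 5: op5 push(43) — stack <43>
step 6: op6 pop() → 43 — stack <>
step 7: op7 pop() → empty — stack <>
step 8: op8 pop() → empty — stack <>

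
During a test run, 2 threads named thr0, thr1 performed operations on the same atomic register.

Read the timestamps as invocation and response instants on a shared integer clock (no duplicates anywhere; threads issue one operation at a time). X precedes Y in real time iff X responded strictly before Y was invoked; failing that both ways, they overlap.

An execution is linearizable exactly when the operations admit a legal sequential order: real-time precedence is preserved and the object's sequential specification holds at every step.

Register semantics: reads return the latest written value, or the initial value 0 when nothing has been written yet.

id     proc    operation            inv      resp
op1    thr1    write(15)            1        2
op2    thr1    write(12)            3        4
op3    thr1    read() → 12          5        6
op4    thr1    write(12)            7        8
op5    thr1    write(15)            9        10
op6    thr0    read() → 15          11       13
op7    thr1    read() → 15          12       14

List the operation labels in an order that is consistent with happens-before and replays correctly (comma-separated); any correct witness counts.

op1, op2, op3, op4, op5, op6, op7

1. op1 write(15), leaving value 15
2. op2 write(12), leaving value 12
3. op3 read() → 12, leaving value 12
4. op4 write(12), leaving value 12
5. op5 write(15), leaving value 15
6. op6 read() → 15, leaving value 15
7. op7 read() → 15, leaving value 15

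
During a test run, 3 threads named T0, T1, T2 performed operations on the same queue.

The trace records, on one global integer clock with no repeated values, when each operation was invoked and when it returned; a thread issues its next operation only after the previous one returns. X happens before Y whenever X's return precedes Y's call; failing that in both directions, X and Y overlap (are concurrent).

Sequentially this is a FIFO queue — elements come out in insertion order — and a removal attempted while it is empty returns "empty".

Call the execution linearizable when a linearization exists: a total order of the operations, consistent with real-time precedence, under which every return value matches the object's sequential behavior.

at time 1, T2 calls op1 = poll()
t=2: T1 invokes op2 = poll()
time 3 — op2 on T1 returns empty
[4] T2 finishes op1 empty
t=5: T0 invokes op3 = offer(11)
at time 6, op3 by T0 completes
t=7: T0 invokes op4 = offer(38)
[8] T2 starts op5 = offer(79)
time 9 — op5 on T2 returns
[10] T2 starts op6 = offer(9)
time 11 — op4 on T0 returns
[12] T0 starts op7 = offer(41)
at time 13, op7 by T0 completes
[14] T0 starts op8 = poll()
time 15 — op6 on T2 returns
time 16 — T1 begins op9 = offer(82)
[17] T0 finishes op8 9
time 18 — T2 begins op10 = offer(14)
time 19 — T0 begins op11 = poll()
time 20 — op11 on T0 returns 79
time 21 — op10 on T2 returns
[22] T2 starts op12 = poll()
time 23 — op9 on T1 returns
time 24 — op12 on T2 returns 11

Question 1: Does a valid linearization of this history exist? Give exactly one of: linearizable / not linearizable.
cut after 16 events: linearizable; cut after 17 events (op8 responds, time 17): not linearizable
the 8 completed operations admit 14 real-time orders; each fails the queue replay
completion choices over the 1 pending operation (op9) were checked; none helps
one such order, op1, op2, op3, op4, op5, op6, op7, op8 (pending dropped), breaks at step 8 where op8 poll() → 9 is illegal
one such order, op1, op2, op3, op4, op5, op7, op6, op8 (pending dropped), breaks at step 8 where op8 poll() → 9 is illegal

not linearizable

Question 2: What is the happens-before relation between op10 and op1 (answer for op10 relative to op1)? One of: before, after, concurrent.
op10 spans [18,21], op1 spans [1,4]
resp(op1)=4 < inv(op10)=18

after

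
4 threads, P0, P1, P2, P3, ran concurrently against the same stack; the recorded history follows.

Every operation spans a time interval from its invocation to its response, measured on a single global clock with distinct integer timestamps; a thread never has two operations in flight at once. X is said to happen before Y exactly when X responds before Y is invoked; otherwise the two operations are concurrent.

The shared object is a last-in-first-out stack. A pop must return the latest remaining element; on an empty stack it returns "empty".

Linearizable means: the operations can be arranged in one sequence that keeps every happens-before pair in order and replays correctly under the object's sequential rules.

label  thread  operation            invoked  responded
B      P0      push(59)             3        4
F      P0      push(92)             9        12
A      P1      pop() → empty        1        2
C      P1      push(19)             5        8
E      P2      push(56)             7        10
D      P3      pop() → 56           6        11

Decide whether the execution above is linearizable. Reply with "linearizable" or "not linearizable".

one valid linearization: A, B, C, E, D, F
after step 1 (A pop() → empty): stack <>
after step 2 (B push(59)): stack <59>
after step 3 (C push(19)): stack <59,19>
after step 4 (E push(56)): stack <59,19,56>
after step 5 (D pop() → 56): stack <59,19>
after step 6 (F push(92)): stack <59,19,92>

linearizable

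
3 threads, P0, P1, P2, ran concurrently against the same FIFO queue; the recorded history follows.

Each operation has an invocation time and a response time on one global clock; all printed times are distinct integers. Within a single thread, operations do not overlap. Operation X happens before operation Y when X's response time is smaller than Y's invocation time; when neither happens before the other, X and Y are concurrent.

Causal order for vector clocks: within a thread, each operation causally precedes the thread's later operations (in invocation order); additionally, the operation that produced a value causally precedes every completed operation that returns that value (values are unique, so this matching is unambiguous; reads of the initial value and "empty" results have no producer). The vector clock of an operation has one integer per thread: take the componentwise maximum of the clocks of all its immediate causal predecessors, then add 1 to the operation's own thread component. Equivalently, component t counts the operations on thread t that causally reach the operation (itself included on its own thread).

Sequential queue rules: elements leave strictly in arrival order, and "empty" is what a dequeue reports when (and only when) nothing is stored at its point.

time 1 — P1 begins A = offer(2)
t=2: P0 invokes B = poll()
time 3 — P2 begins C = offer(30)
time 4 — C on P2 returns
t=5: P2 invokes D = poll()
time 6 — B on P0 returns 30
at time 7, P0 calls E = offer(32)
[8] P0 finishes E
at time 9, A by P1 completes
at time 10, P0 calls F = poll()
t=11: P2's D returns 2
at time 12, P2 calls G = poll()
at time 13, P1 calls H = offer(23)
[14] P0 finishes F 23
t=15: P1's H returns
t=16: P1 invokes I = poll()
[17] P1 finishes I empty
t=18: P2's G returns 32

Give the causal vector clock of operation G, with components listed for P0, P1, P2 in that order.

(2, 1, 3)

invoked at 3, C has no predecessors; its own P2 bump gives (0, 0, 1)
invoked at 1, A has no predecessors; its own P1 bump gives (0, 1, 0)
H, invoked 13, takes VC(A)=(0, 1, 0) under max, adds 1 for P1 → (0, 2, 0)
B, invoked 2, takes VC(C)=(0, 0, 1) under max, adds 1 for P0 → (1, 0, 1)
D, invoked 5, takes VC(A)=(0, 1, 0), VC(C)=(0, 0, 1) under max, adds 1 for P2 → (0, 1, 2)
I, invoked 16, takes VC(H)=(0, 2, 0) under max, adds 1 for P1 → (0, 3, 0)
E, invoked 7, takes VC(B)=(1, 0, 1) under max, adds 1 for P0 → (2, 0, 1)
G, invoked 12, takes VC(D)=(0, 1, 2), VC(E)=(2, 0, 1) under max, adds 1 for P2 → (2, 1, 3)
F, invoked 10, takes VC(E)=(2, 0, 1), VC(H)=(0, 2, 0) under max, adds 1 for P0 → (3, 2, 1)
target: VC(G) = (2, 1, 3)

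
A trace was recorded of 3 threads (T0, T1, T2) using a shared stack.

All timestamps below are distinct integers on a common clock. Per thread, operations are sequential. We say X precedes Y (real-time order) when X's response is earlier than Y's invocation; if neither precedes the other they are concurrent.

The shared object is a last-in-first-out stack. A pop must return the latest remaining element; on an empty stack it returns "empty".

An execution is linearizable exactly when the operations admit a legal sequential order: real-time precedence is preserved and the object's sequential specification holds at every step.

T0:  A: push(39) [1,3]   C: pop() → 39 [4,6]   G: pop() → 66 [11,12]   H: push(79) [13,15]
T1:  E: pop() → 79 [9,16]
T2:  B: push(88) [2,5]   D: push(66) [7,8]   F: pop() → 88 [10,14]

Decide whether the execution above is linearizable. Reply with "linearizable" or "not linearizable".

linearizable

witness order: A, C, B, D, G, F, H, E
step 1: A push(39) — stack <39>
step 2: C pop() → 39 — stack <>
step 3: B push(88) — stack <88>
step 4: D push(66) — stack <88,66>
step 5: G pop() → 66 — stack <88>
step 6: F pop() → 88 — stack <>
step 7: H push(79) — stack <79>
step 8: E pop() → 79 — stack <>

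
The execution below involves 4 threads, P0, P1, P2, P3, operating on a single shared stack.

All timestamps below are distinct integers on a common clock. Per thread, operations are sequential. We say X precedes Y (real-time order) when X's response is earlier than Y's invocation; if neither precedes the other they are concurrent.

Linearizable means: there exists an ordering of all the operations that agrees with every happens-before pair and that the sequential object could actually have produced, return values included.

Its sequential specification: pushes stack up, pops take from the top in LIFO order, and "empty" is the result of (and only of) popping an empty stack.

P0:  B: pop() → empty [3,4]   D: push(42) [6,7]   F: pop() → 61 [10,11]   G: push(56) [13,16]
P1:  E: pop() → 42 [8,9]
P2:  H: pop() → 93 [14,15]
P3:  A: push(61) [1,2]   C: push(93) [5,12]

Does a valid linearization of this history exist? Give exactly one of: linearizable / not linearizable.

events 1..3 are fine; event 4 — the response of B at time 4 — makes the prefix non-linearizable
the sole real-time-consistent order of 2 completed operations fails the stack replay
for example A, B fails at step 2: B pop() → empty is not legal there

not linearizable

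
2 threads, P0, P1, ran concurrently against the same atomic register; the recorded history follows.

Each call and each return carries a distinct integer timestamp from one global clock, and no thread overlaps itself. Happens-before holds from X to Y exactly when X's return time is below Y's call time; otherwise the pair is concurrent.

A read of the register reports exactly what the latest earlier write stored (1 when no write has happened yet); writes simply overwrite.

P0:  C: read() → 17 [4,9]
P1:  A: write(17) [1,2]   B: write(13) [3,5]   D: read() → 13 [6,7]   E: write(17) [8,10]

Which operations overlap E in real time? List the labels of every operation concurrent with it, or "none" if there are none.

C

E runs from 8 to 10; window-overlapping ops are concurrent
A [1,2]: before
B [3,5]: before
C [4,9]: concurrent
D [6,7]: before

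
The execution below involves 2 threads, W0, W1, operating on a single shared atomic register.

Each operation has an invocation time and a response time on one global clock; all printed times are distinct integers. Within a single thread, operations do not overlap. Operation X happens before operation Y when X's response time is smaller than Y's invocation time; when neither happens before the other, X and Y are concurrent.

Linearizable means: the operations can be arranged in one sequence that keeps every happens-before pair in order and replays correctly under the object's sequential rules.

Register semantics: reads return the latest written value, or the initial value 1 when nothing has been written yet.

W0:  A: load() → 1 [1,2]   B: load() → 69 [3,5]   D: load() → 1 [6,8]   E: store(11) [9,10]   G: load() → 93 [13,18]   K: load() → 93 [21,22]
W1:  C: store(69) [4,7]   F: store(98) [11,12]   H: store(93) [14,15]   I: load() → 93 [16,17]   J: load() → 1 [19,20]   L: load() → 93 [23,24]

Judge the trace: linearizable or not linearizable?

not linearizable

prefix check: 1..7 passes, 1..8 fails once D's time-8 response joins
real-time-consistent orders of the 4 completed operations: 3 — all fail the atomic register replay
sample order A, B, C, D stalls at step 2 — B load() → 69 has no legal effect
sample order A, B, D, C stalls at step 2 — B load() → 69 has no legal effect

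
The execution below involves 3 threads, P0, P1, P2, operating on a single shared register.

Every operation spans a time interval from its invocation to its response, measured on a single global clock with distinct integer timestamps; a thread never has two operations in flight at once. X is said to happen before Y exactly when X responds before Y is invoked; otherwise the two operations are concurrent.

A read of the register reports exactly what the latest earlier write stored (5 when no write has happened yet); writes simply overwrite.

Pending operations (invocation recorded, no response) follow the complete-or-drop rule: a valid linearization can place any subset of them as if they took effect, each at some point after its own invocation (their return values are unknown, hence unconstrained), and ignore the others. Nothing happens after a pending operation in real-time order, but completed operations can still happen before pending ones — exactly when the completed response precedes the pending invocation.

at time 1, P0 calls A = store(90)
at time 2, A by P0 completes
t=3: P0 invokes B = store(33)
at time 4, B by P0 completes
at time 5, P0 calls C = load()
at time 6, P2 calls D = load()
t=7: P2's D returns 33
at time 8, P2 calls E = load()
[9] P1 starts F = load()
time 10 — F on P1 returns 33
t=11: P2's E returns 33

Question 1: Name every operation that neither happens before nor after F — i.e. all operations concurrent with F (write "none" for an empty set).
Answer: C, E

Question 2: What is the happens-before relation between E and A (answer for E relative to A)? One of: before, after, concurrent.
Answer: after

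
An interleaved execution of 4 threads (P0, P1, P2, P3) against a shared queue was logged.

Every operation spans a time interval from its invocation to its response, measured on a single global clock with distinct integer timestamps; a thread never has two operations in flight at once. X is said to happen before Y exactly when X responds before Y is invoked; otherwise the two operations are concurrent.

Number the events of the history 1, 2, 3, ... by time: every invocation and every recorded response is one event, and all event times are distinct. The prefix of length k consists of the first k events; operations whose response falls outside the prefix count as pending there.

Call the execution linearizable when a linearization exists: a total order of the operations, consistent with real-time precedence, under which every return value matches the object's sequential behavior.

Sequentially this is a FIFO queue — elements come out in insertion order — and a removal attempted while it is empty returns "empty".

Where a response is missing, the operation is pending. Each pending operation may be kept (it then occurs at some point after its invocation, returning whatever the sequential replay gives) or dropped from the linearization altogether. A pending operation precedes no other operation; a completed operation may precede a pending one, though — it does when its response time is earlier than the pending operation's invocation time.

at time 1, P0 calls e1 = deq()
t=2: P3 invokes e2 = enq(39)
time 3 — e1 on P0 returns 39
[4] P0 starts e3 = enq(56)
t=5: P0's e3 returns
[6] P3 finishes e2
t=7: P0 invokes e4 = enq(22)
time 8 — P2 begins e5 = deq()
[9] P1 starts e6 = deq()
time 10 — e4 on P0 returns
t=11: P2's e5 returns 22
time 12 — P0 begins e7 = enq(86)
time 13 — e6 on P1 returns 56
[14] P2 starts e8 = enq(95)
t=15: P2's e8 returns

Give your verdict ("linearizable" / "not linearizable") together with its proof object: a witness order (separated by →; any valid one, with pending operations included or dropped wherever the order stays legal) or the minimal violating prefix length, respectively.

step 1: e2 enq(39) — queue <39>
step 2: e1 deq() → 39 — queue <>
step 3: e3 enq(56) — queue <56>
step 4: e4 enq(22) — queue <56,22>
step 5: e6 deq() → 56 — queue <22>
step 6: e5 deq() → 22 — queue <>
step 7: e7 enq(86) (pending, included) — queue <86>
step 8: e8 enq(95) — queue <86,95>

linearizable — witness: e2 → e1 → e3 → e4 → e6 → e5 → e7 → e8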